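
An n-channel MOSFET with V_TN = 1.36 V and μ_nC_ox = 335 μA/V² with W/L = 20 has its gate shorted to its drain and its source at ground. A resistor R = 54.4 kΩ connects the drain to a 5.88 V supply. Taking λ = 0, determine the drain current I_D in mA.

With gate tied to drain, V_GS = V_DS ≥ V_GS − V_TN, so the device is in saturation.
k_n = μ_nC_ox · (W/L) = 6.7 mA/V².
KCL at the drain: ½ k_n (V_GS − V_TN)² = (V_DD − V_GS)/R.
Let x = V_GS − 1.36. Then 182 x² + x − 4.52 = 0, giving x = 0.155 V (positive root), so V_GS = 1.51 V.
I_D = (V_DD − V_GS)/R = (5.88 − 1.51) / 54.4 = 0.0802 mA.

I_D = 0.0802 mA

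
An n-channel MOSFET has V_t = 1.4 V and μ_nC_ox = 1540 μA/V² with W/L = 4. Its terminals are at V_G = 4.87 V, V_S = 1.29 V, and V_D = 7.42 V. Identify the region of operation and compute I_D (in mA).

V_GS = V_G − V_S = 4.87 − 1.29 = 3.58 V; V_DS = V_D − V_S = 7.42 − 1.29 = 6.13 V.
k_n = μ_nC_ox · (W/L) = 6.16 mA/V².
V_ov = V_GS − V_t = 3.58 − 1.4 = 2.18 V.
Since V_DS = 6.13 V ≥ V_ov = 2.18 V, the device is in saturation.
I_D = ½ k_n V_ov² = 0.5 × 6.16 × 2.18² = 14.6 mA.

Saturation; I_D = 14.6 mA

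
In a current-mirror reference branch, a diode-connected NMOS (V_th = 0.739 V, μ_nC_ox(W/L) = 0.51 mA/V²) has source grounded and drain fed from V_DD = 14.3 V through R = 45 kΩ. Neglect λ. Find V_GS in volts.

V_GS = 1.78 V

With gate tied to drain, V_GS = V_DS ≥ V_GS − V_th, so the device is in saturation.
KCL at the drain: ½ k_n (V_GS − V_th)² = (V_DD − V_GS)/R.
Let x = V_GS − 0.739. Then 11.5 x² + x − 13.56 = 0, giving x = 1.04 V (positive root), so V_GS = 1.78 V.
I_D = (V_DD − V_GS)/R = (14.3 − 1.78) / 45 = 0.278 mA.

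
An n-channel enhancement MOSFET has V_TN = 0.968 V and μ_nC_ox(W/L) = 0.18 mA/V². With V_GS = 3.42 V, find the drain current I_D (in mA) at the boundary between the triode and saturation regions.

I_D = 0.541 mA

At the boundary V_DS = V_ov = V_GS − V_TN = 3.42 − 0.968 = 2.45 V.
I_D = ½ k_n V_ov² = 0.5 × 0.18 × 2.45² = 0.541 mA.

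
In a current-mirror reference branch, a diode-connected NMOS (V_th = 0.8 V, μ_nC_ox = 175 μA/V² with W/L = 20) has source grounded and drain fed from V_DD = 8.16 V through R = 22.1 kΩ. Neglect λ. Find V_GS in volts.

With gate tied to drain, V_GS = V_DS ≥ V_GS − V_th, so the device is in saturation.
k_n = μ_nC_ox · (W/L) = 3.5 mA/V².
KCL at the drain: ½ k_n (V_GS − V_th)² = (V_DD − V_GS)/R.
Let x = V_GS − 0.8. Then 38.7 x² + x − 7.36 = 0, giving x = 0.424 V (positive root), so V_GS = 1.22 V.
I_D = (V_DD − V_GS)/R = (8.16 − 1.22) / 22.1 = 0.314 mA.

V_GS = 1.22 V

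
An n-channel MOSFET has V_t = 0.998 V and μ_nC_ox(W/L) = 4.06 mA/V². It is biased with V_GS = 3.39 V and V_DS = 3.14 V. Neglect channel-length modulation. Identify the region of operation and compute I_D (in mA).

V_ov = V_GS − V_t = 3.39 − 0.998 = 2.39 V.
Since V_DS = 3.14 V ≥ V_ov = 2.39 V, the device is in saturation.
I_D = ½ k_n V_ov² = 0.5 × 4.06 × 2.39² = 11.6 mA.

Saturation; I_D = 11.6 mA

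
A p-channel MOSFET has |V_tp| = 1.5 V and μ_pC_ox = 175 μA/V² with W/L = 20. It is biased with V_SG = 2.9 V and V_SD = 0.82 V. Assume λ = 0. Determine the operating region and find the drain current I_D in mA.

Triode; I_D = 2.84 mA

k_p = μ_pC_ox · (W/L) = 3.5 mA/V².
V_ov = V_SG − |V_tp| = 2.9 − 1.5 = 1.4 V.
Since V_SD = 0.82 V < V_ov = 1.4 V, the device is in the triode region.
I_D = k_p [V_ov · V_SD − ½ V_SD²] = 3.5 × [1.4 × 0.82 − 0.5 × 0.82²] = 2.84 mA.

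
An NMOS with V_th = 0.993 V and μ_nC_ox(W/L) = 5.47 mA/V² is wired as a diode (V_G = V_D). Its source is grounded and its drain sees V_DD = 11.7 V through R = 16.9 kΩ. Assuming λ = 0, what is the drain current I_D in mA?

With gate tied to drain, V_GS = V_DS ≥ V_GS − V_th, so the device is in saturation.
KCL at the drain: ½ k_n (V_GS − V_th)² = (V_DD − V_GS)/R.
Let x = V_GS − 0.993. Then 46.2 x² + x − 10.71 = 0, giving x = 0.471 V (positive root), so V_GS = 1.46 V.
I_D = (V_DD − V_GS)/R = (11.7 − 1.46) / 16.9 = 0.606 mA.

I_D = 0.606 mA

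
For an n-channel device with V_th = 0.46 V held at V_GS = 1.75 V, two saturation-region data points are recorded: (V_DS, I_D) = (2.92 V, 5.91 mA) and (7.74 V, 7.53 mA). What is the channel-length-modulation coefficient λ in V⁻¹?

λ = 0.0682 V⁻¹

With V_GS fixed, I_D ∝ (1 + λ V_DS) in saturation, so I_D2/I_D1 = (1 + λ V_DS2)/(1 + λ V_DS1).
7.53/5.91 = 1.274 = (1 + 7.74 λ)/(1 + 2.92 λ).
Solving: λ (I_D1 V_DS2 − I_D2 V_DS1) = I_D2 − I_D1, so λ = (7.53 − 5.91) / (5.91 × 7.74 − 7.53 × 2.92) = 1.62 / 23.8 = 0.0682 V⁻¹.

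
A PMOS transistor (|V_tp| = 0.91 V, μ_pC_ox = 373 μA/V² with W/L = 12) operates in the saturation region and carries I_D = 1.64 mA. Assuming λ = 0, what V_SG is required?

k_p = μ_pC_ox · (W/L) = 4.476 mA/V².
In saturation I_D = ½ k_p (V_SG − |V_tp|)², so V_SG − |V_tp| = √(2 I_D / k_p) = √(2 × 1.64 / 4.476) = 0.856 V.
V_SG = 0.91 + 0.856 = 1.77 V.

V_SG = 1.77 V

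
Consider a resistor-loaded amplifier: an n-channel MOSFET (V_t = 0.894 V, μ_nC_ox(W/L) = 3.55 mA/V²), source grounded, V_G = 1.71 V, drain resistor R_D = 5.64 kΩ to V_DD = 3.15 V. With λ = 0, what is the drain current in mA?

V_GS = V_G = 1.71 V, so V_ov = 1.71 − 0.894 = 0.816 V.
Assume saturation: I_D = ½ k_n V_ov² = 0.5 × 3.55 × 0.816² = 1.18 mA, giving V_DS = V_DD − I_D R_D = 3.15 − 1.18 × 5.64 = -3.52 V.
But -3.52 V < V_ov = 0.816 V, so the device is actually in triode.
In triode I_D = k_n[V_ov V_DS − ½ V_DS²] and I_D = (V_DD − V_DS)/R_D. Equating: 10 V_DS² − 17.34 V_DS + 3.15 = 0, giving V_DS = 0.206 V (the root below V_ov).
I_D = (3.15 − 0.206) / 5.64 = 0.522 mA.

I_D = 0.522 mA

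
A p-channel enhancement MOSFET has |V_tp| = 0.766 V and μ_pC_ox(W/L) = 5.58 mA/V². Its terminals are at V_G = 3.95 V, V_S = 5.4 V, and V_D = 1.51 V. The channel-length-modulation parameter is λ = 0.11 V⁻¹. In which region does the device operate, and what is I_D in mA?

V_SG = V_S − V_G = 5.4 − 3.95 = 1.45 V; V_SD = V_S − V_D = 5.4 − 1.51 = 3.89 V.
V_ov = V_SG − |V_tp| = 1.45 − 0.766 = 0.684 V.
Since V_SD = 3.89 V ≥ V_ov = 0.684 V, the device is in saturation.
I_D = ½ k_p V_ov² (1 + λ V_SD) = 0.5 × 5.58 × 0.684² × (1 + 0.11 × 3.89) = 1.86 mA.

Saturation; I_D = 1.86 mA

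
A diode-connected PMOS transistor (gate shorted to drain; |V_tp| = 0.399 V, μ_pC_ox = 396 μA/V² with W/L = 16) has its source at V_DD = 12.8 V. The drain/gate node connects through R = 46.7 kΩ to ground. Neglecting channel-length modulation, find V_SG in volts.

V_SG = 0.685 V

With gate tied to drain, V_SG = V_SD ≥ V_SG − |V_tp|, so the device is in saturation.
k_p = μ_pC_ox · (W/L) = 6.336 mA/V².
KCL at the drain: ½ k_p (V_SG − |V_tp|)² = (V_DD − V_SG)/R.
Let x = V_SG − 0.399. Then 148 x² + x − 12.4 = 0, giving x = 0.286 V (positive root), so V_SG = 0.685 V.
I_D = (V_DD − V_SG)/R = (12.8 − 0.685) / 46.7 = 0.259 mA.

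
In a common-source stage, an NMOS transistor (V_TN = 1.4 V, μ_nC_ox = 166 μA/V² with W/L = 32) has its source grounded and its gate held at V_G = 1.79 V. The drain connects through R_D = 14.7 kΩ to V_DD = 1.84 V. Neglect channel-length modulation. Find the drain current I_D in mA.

I_D = 0.121 mA

V_GS = V_G = 1.79 V, so V_ov = 1.79 − 1.4 = 0.39 V.
k_n = μ_nC_ox · (W/L) = 5.312 mA/V².
Assume saturation: I_D = ½ k_n V_ov² = 0.5 × 5.312 × 0.39² = 0.404 mA, giving V_DS = V_DD − I_D R_D = 1.84 − 0.404 × 14.7 = -4.1 V.
But -4.1 V < V_ov = 0.39 V, so the device is actually in triode.
In triode I_D = k_n[V_ov V_DS − ½ V_DS²] and I_D = (V_DD − V_DS)/R_D. Equating: 39 V_DS² − 31.45 V_DS + 1.84 = 0, giving V_DS = 0.0635 V (the root below V_ov).
I_D = (1.84 − 0.0635) / 14.7 = 0.121 mA.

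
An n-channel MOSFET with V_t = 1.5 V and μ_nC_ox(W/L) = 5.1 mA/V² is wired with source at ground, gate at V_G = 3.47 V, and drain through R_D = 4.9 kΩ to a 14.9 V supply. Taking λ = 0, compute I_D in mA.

I_D = 2.97 mA

V_GS = V_G = 3.47 V, so V_ov = 3.47 − 1.5 = 1.97 V.
Assume saturation: I_D = ½ k_n V_ov² = 0.5 × 5.1 × 1.97² = 9.9 mA, giving V_DS = V_DD − I_D R_D = 14.9 − 9.9 × 4.9 = -33.6 V.
But -33.6 V < V_ov = 1.97 V, so the device is actually in triode.
In triode I_D = k_n[V_ov V_DS − ½ V_DS²] and I_D = (V_DD − V_DS)/R_D. Equating: 12.5 V_DS² − 50.23 V_DS + 14.9 = 0, giving V_DS = 0.323 V (the root below V_ov).
I_D = (14.9 − 0.323) / 4.9 = 2.97 mA.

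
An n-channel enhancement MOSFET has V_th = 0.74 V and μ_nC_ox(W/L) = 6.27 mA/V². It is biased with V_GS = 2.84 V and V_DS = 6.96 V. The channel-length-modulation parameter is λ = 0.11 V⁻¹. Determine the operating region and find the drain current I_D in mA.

V_ov = V_GS − V_th = 2.84 − 0.74 = 2.1 V.
Since V_DS = 6.96 V ≥ V_ov = 2.1 V, the device is in saturation.
I_D = ½ k_n V_ov² (1 + λ V_DS) = 0.5 × 6.27 × 2.1² × (1 + 0.11 × 6.96) = 24.4 mA.

Saturation; I_D = 24.4 mA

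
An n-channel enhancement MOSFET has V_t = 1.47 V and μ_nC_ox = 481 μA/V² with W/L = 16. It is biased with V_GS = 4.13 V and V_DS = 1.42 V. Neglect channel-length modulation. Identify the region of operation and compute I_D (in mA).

k_n = μ_nC_ox · (W/L) = 7.696 mA/V².
V_ov = V_GS − V_t = 4.13 − 1.47 = 2.66 V.
Since V_DS = 1.42 V < V_ov = 2.66 V, the device is in the triode region.
I_D = k_n [V_ov · V_DS − ½ V_DS²] = 7.696 × [2.66 × 1.42 − 0.5 × 1.42²] = 21.3 mA.

Triode; I_D = 21.3 mA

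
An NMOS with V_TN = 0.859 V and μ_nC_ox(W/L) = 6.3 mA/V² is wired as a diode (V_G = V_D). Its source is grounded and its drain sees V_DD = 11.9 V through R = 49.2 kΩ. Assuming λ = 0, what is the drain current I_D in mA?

With gate tied to drain, V_GS = V_DS ≥ V_GS − V_TN, so the device is in saturation.
KCL at the drain: ½ k_n (V_GS − V_TN)² = (V_DD − V_GS)/R.
Let x = V_GS − 0.859. Then 155 x² + x − 11.04 = 0, giving x = 0.264 V (positive root), so V_GS = 1.12 V.
I_D = (V_DD − V_GS)/R = (11.9 − 1.12) / 49.2 = 0.219 mA.

I_D = 0.219 mA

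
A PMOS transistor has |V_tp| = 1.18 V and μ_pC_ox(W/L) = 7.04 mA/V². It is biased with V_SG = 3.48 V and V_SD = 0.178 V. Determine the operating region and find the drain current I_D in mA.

Triode; I_D = 2.77 mA

V_ov = V_SG − |V_tp| = 3.48 − 1.18 = 2.3 V.
Since V_SD = 0.178 V < V_ov = 2.3 V, the device is in the triode region.
I_D = k_p [V_ov · V_SD − ½ V_SD²] = 7.04 × [2.3 × 0.178 − 0.5 × 0.178²] = 2.77 mA.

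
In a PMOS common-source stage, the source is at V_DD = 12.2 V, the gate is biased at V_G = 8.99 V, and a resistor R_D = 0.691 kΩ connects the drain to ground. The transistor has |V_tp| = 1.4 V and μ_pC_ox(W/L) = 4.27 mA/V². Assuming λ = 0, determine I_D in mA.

I_D = 6.99 mA

V_SG = V_DD − V_G = 12.2 − 8.99 = 3.21 V, so V_ov = 3.21 − 1.4 = 1.81 V.
Assume saturation: I_D = ½ k_p V_ov² = 0.5 × 4.27 × 1.81² = 6.99 mA, giving V_SD = V_DD − I_D R_D = 12.2 − 6.99 × 0.691 = 7.37 V.
V_SD = 7.37 V ≥ V_ov = 1.81 V, confirming saturation.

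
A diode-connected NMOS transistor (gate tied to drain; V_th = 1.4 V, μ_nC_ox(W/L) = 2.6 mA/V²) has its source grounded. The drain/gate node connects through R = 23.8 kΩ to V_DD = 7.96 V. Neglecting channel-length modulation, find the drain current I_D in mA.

With gate tied to drain, V_GS = V_DS ≥ V_GS − V_th, so the device is in saturation.
KCL at the drain: ½ k_n (V_GS − V_th)² = (V_DD − V_GS)/R.
Let x = V_GS − 1.4. Then 30.9 x² + x − 6.56 = 0, giving x = 0.445 V (positive root), so V_GS = 1.84 V.
I_D = (V_DD − V_GS)/R = (7.96 − 1.84) / 23.8 = 0.257 mA.

I_D = 0.257 mA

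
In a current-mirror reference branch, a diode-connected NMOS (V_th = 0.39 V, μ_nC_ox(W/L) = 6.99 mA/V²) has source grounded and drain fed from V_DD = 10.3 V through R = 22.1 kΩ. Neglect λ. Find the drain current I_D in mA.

I_D = 0.432 mA

With gate tied to drain, V_GS = V_DS ≥ V_GS − V_th, so the device is in saturation.
KCL at the drain: ½ k_n (V_GS − V_th)² = (V_DD − V_GS)/R.
Let x = V_GS − 0.39. Then 77.2 x² + x − 9.91 = 0, giving x = 0.352 V (positive root), so V_GS = 0.742 V.
I_D = (V_DD − V_GS)/R = (10.3 − 0.742) / 22.1 = 0.432 mA.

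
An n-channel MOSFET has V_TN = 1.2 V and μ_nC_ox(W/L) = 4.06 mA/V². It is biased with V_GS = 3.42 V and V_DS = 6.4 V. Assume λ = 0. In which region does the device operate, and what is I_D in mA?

Saturation; I_D = 10.0 mA

V_ov = V_GS − V_TN = 3.42 − 1.2 = 2.22 V.
Since V_DS = 6.4 V ≥ V_ov = 2.22 V, the device is in saturation.
I_D = ½ k_n V_ov² = 0.5 × 4.06 × 2.22² = 10 mA.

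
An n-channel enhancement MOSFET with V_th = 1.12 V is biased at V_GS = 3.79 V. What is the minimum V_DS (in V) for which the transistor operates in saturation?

The boundary between triode and saturation is V_DS = V_GS − V_th = V_ov.
V_ov = 3.79 − 1.12 = 2.67 V.

V_DS,sat = 2.67 V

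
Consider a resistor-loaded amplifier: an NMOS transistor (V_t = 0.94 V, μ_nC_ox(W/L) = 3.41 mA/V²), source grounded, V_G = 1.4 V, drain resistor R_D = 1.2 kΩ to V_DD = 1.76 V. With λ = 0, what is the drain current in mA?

V_GS = V_G = 1.4 V, so V_ov = 1.4 − 0.94 = 0.46 V.
Assume saturation: I_D = ½ k_n V_ov² = 0.5 × 3.41 × 0.46² = 0.361 mA, giving V_DS = V_DD − I_D R_D = 1.76 − 0.361 × 1.2 = 1.33 V.
V_DS = 1.33 V ≥ V_ov = 0.46 V, confirming saturation.

I_D = 0.361 mA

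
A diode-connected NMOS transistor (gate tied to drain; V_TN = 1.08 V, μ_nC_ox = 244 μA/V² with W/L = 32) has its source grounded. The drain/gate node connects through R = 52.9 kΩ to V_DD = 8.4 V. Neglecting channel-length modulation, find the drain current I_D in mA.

I_D = 0.135 mA

With gate tied to drain, V_GS = V_DS ≥ V_GS − V_TN, so the device is in saturation.
k_n = μ_nC_ox · (W/L) = 7.808 mA/V².
KCL at the drain: ½ k_n (V_GS − V_TN)² = (V_DD − V_GS)/R.
Let x = V_GS − 1.08. Then 207 x² + x − 7.32 = 0, giving x = 0.186 V (positive root), so V_GS = 1.27 V.
I_D = (V_DD − V_GS)/R = (8.4 − 1.27) / 52.9 = 0.135 mA.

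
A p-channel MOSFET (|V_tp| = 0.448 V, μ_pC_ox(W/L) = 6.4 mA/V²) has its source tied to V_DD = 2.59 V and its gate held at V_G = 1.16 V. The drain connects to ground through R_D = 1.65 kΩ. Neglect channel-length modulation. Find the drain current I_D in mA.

I_D = 1.41 mA

V_SG = V_DD − V_G = 2.59 − 1.16 = 1.43 V, so V_ov = 1.43 − 0.448 = 0.982 V.
Assume saturation: I_D = ½ k_p V_ov² = 0.5 × 6.4 × 0.982² = 3.09 mA, giving V_SD = V_DD − I_D R_D = 2.59 − 3.09 × 1.65 = -2.5 V.
But -2.5 V < V_ov = 0.982 V, so the device is actually in triode.
In triode I_D = k_p[V_ov V_SD − ½ V_SD²] and I_D = (V_DD − V_SD)/R_D. Equating: 5.28 V_SD² − 11.37 V_SD + 2.59 = 0, giving V_SD = 0.259 V (the root below V_ov).
I_D = (2.59 − 0.259) / 1.65 = 1.41 mA.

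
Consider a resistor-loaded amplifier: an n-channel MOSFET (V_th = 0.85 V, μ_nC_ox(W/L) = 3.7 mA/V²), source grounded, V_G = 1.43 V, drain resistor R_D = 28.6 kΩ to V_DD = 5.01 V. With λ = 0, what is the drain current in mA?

V_GS = V_G = 1.43 V, so V_ov = 1.43 − 0.85 = 0.58 V.
Assume saturation: I_D = ½ k_n V_ov² = 0.5 × 3.7 × 0.58² = 0.622 mA, giving V_DS = V_DD − I_D R_D = 5.01 − 0.622 × 28.6 = -12.8 V.
But -12.8 V < V_ov = 0.58 V, so the device is actually in triode.
In triode I_D = k_n[V_ov V_DS − ½ V_DS²] and I_D = (V_DD − V_DS)/R_D. Equating: 52.9 V_DS² − 62.38 V_DS + 5.01 = 0, giving V_DS = 0.0867 V (the root below V_ov).
I_D = (5.01 − 0.0867) / 28.6 = 0.172 mA.

I_D = 0.172 mA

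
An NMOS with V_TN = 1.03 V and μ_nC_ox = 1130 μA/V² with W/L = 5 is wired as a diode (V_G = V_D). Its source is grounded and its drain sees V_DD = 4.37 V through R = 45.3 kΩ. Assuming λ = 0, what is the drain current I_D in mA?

I_D = 0.0702 mA

With gate tied to drain, V_GS = V_DS ≥ V_GS − V_TN, so the device is in saturation.
k_n = μ_nC_ox · (W/L) = 5.65 mA/V².
KCL at the drain: ½ k_n (V_GS − V_TN)² = (V_DD − V_GS)/R.
Let x = V_GS − 1.03. Then 128 x² + x − 3.34 = 0, giving x = 0.158 V (positive root), so V_GS = 1.19 V.
I_D = (V_DD − V_GS)/R = (4.37 − 1.19) / 45.3 = 0.0702 mA.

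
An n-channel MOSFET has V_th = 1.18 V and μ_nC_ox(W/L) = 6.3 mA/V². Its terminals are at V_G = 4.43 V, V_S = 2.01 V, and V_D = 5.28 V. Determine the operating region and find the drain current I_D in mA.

V_GS = V_G − V_S = 4.43 − 2.01 = 2.42 V; V_DS = V_D − V_S = 5.28 − 2.01 = 3.27 V.
V_ov = V_GS − V_th = 2.42 − 1.18 = 1.24 V.
Since V_DS = 3.27 V ≥ V_ov = 1.24 V, the device is in saturation.
I_D = ½ k_n V_ov² = 0.5 × 6.3 × 1.24² = 4.84 mA.

Saturation; I_D = 4.84 mA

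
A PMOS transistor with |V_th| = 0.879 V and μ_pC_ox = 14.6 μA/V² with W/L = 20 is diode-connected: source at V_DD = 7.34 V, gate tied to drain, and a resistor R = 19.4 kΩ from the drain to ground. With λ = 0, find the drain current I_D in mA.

I_D = 0.264 mA

With gate tied to drain, V_SG = V_SD ≥ V_SG − |V_th|, so the device is in saturation.
k_p = μ_pC_ox · (W/L) = 0.292 mA/V².
KCL at the drain: ½ k_p (V_SG − |V_th|)² = (V_DD − V_SG)/R.
Let x = V_SG − 0.879. Then 2.83 x² + x − 6.461 = 0, giving x = 1.34 V (positive root), so V_SG = 2.22 V.
I_D = (V_DD − V_SG)/R = (7.34 − 2.22) / 19.4 = 0.264 mA.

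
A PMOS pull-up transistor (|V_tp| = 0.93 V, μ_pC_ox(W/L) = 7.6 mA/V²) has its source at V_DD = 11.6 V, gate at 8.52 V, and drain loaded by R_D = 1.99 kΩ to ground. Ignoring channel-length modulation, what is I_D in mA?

I_D = 5.64 mA

V_SG = V_DD − V_G = 11.6 − 8.52 = 3.08 V, so V_ov = 3.08 − 0.93 = 2.15 V.
Assume saturation: I_D = ½ k_p V_ov² = 0.5 × 7.6 × 2.15² = 17.6 mA, giving V_SD = V_DD − I_D R_D = 11.6 − 17.6 × 1.99 = -23.4 V.
But -23.4 V < V_ov = 2.15 V, so the device is actually in triode.
In triode I_D = k_p[V_ov V_SD − ½ V_SD²] and I_D = (V_DD − V_SD)/R_D. Equating: 7.56 V_SD² − 33.52 V_SD + 11.6 = 0, giving V_SD = 0.378 V (the root below V_ov).
I_D = (11.6 − 0.378) / 1.99 = 5.64 mA.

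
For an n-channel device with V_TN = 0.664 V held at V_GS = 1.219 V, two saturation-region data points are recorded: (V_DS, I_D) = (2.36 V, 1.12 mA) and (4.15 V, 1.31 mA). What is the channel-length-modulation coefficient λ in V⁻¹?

λ = 0.122 V⁻¹

With V_GS fixed, I_D ∝ (1 + λ V_DS) in saturation, so I_D2/I_D1 = (1 + λ V_DS2)/(1 + λ V_DS1).
1.31/1.12 = 1.17 = (1 + 4.15 λ)/(1 + 2.36 λ).
Solving: λ (I_D1 V_DS2 − I_D2 V_DS1) = I_D2 − I_D1, so λ = (1.31 − 1.12) / (1.12 × 4.15 − 1.31 × 2.36) = 0.19 / 1.56 = 0.122 V⁻¹.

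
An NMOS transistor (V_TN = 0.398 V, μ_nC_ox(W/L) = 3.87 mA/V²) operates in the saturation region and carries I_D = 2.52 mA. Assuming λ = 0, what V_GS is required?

In saturation I_D = ½ k_n (V_GS − V_TN)², so V_GS − V_TN = √(2 I_D / k_n) = √(2 × 2.52 / 3.87) = 1.14 V.
V_GS = 0.398 + 1.14 = 1.54 V.

V_GS = 1.54 V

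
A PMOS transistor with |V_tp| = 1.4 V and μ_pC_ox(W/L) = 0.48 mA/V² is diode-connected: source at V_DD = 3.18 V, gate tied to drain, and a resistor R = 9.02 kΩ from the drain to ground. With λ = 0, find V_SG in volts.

With gate tied to drain, V_SG = V_SD ≥ V_SG − |V_tp|, so the device is in saturation.
KCL at the drain: ½ k_p (V_SG − |V_tp|)² = (V_DD − V_SG)/R.
Let x = V_SG − 1.4. Then 2.16 x² + x − 1.78 = 0, giving x = 0.705 V (positive root), so V_SG = 2.1 V.
I_D = (V_DD − V_SG)/R = (3.18 − 2.1) / 9.02 = 0.119 mA.

V_SG = 2.10 V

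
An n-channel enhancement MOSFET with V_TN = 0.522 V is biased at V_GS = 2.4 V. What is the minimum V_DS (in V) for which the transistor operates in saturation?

The boundary between triode and saturation is V_DS = V_GS − V_TN = V_ov.
V_ov = 2.4 − 0.522 = 1.88 V.

V_DS,sat = 1.88 V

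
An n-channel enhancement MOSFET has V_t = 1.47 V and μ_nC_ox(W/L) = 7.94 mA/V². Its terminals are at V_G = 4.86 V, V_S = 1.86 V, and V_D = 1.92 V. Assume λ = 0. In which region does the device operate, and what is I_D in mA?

Triode; I_D = 0.715 mA

V_GS = V_G − V_S = 4.86 − 1.86 = 3 V; V_DS = V_D − V_S = 1.92 − 1.86 = 0.06 V.
V_ov = V_GS − V_t = 3 − 1.47 = 1.53 V.
Since V_DS = 0.06 V < V_ov = 1.53 V, the device is in the triode region.
I_D = k_n [V_ov · V_DS − ½ V_DS²] = 7.94 × [1.53 × 0.06 − 0.5 × 0.06²] = 0.715 mA.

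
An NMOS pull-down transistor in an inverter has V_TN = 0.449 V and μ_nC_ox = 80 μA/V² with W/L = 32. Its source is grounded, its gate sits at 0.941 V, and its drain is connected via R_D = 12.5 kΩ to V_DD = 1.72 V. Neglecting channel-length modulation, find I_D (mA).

V_GS = V_G = 0.941 V, so V_ov = 0.941 − 0.449 = 0.492 V.
k_n = μ_nC_ox · (W/L) = 2.56 mA/V².
Assume saturation: I_D = ½ k_n V_ov² = 0.5 × 2.56 × 0.492² = 0.31 mA, giving V_DS = V_DD − I_D R_D = 1.72 − 0.31 × 12.5 = -2.15 V.
But -2.15 V < V_ov = 0.492 V, so the device is actually in triode.
In triode I_D = k_n[V_ov V_DS − ½ V_DS²] and I_D = (V_DD − V_DS)/R_D. Equating: 16 V_DS² − 16.74 V_DS + 1.72 = 0, giving V_DS = 0.115 V (the root below V_ov).
I_D = (1.72 − 0.115) / 12.5 = 0.128 mA.

I_D = 0.128 mA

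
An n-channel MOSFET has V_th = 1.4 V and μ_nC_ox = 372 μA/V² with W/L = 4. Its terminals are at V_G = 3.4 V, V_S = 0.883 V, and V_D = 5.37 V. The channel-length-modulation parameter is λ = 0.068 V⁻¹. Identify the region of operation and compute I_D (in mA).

V_GS = V_G − V_S = 3.4 − 0.883 = 2.52 V; V_DS = V_D − V_S = 5.37 − 0.883 = 4.49 V.
k_n = μ_nC_ox · (W/L) = 1.488 mA/V².
V_ov = V_GS − V_th = 2.52 − 1.4 = 1.12 V.
Since V_DS = 4.49 V ≥ V_ov = 1.12 V, the device is in saturation.
I_D = ½ k_n V_ov² (1 + λ V_DS) = 0.5 × 1.488 × 1.12² × (1 + 0.068 × 4.49) = 1.21 mA.

Saturation; I_D = 1.21 mA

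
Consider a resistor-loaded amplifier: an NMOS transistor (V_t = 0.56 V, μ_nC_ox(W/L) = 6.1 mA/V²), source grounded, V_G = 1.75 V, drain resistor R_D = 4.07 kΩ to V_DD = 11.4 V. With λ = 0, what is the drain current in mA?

I_D = 2.69 mA

V_GS = V_G = 1.75 V, so V_ov = 1.75 − 0.56 = 1.19 V.
Assume saturation: I_D = ½ k_n V_ov² = 0.5 × 6.1 × 1.19² = 4.32 mA, giving V_DS = V_DD − I_D R_D = 11.4 − 4.32 × 4.07 = -6.18 V.
But -6.18 V < V_ov = 1.19 V, so the device is actually in triode.
In triode I_D = k_n[V_ov V_DS − ½ V_DS²] and I_D = (V_DD − V_DS)/R_D. Equating: 12.4 V_DS² − 30.54 V_DS + 11.4 = 0, giving V_DS = 0.459 V (the root below V_ov).
I_D = (11.4 − 0.459) / 4.07 = 2.69 mA.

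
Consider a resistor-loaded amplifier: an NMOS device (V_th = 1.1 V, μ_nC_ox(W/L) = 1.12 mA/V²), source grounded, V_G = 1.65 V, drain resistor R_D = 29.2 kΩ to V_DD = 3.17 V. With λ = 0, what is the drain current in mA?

I_D = 0.102 mA

V_GS = V_G = 1.65 V, so V_ov = 1.65 − 1.1 = 0.55 V.
Assume saturation: I_D = ½ k_n V_ov² = 0.5 × 1.12 × 0.55² = 0.169 mA, giving V_DS = V_DD − I_D R_D = 3.17 − 0.169 × 29.2 = -1.78 V.
But -1.78 V < V_ov = 0.55 V, so the device is actually in triode.
In triode I_D = k_n[V_ov V_DS − ½ V_DS²] and I_D = (V_DD − V_DS)/R_D. Equating: 16.4 V_DS² − 18.99 V_DS + 3.17 = 0, giving V_DS = 0.202 V (the root below V_ov).
I_D = (3.17 − 0.202) / 29.2 = 0.102 mA.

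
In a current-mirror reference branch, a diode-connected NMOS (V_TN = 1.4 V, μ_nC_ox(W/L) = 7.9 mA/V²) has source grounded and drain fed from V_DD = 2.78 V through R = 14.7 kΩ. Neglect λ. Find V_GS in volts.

With gate tied to drain, V_GS = V_DS ≥ V_GS − V_TN, so the device is in saturation.
KCL at the drain: ½ k_n (V_GS − V_TN)² = (V_DD − V_GS)/R.
Let x = V_GS − 1.4. Then 58.1 x² + x − 1.38 = 0, giving x = 0.146 V (positive root), so V_GS = 1.55 V.
I_D = (V_DD − V_GS)/R = (2.78 − 1.55) / 14.7 = 0.084 mA.

V_GS = 1.55 V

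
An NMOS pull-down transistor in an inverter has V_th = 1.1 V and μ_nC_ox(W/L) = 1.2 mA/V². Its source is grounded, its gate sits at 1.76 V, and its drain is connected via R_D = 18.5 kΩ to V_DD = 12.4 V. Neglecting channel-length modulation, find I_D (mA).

V_GS = V_G = 1.76 V, so V_ov = 1.76 − 1.1 = 0.66 V.
Assume saturation: I_D = ½ k_n V_ov² = 0.5 × 1.2 × 0.66² = 0.261 mA, giving V_DS = V_DD − I_D R_D = 12.4 − 0.261 × 18.5 = 7.56 V.
V_DS = 7.56 V ≥ V_ov = 0.66 V, confirming saturation.

I_D = 0.261 mA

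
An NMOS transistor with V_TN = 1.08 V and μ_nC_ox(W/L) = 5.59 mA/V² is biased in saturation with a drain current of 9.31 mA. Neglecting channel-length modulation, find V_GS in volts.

In saturation I_D = ½ k_n (V_GS − V_TN)², so V_GS − V_TN = √(2 I_D / k_n) = √(2 × 9.31 / 5.59) = 1.83 V.
V_GS = 1.08 + 1.83 = 2.91 V.

V_GS = 2.91 V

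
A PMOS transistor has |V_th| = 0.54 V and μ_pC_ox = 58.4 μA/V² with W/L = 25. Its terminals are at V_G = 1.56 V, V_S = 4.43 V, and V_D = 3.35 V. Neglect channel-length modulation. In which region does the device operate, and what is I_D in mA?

V_SG = V_S − V_G = 4.43 − 1.56 = 2.87 V; V_SD = V_S − V_D = 4.43 − 3.35 = 1.08 V.
k_p = μ_pC_ox · (W/L) = 1.46 mA/V².
V_ov = V_SG − |V_th| = 2.87 − 0.54 = 2.33 V.
Since V_SD = 1.08 V < V_ov = 2.33 V, the device is in the triode region.
I_D = k_p [V_ov · V_SD − ½ V_SD²] = 1.46 × [2.33 × 1.08 − 0.5 × 1.08²] = 2.82 mA.

Triode; I_D = 2.82 mA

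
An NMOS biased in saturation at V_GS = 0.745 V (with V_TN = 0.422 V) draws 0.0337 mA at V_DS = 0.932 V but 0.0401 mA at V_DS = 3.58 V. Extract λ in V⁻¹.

λ = 0.0769 V⁻¹

With V_GS fixed, I_D ∝ (1 + λ V_DS) in saturation, so I_D2/I_D1 = (1 + λ V_DS2)/(1 + λ V_DS1).
0.0401/0.0337 = 1.19 = (1 + 3.58 λ)/(1 + 0.932 λ).
Solving: λ (I_D1 V_DS2 − I_D2 V_DS1) = I_D2 − I_D1, so λ = (0.0401 − 0.0337) / (0.0337 × 3.58 − 0.0401 × 0.932) = 0.0064 / 0.0833 = 0.0769 V⁻¹.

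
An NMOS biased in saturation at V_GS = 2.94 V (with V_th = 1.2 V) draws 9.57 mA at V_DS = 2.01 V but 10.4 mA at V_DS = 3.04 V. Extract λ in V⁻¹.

λ = 0.101 V⁻¹

With V_GS fixed, I_D ∝ (1 + λ V_DS) in saturation, so I_D2/I_D1 = (1 + λ V_DS2)/(1 + λ V_DS1).
10.4/9.57 = 1.087 = (1 + 3.04 λ)/(1 + 2.01 λ).
Solving: λ (I_D1 V_DS2 − I_D2 V_DS1) = I_D2 − I_D1, so λ = (10.4 − 9.57) / (9.57 × 3.04 − 10.4 × 2.01) = 0.83 / 8.19 = 0.101 V⁻¹.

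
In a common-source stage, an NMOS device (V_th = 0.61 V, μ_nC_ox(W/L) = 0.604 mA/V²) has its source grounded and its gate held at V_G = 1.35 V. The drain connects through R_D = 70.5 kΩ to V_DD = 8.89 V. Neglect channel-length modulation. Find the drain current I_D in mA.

I_D = 0.121 mA

V_GS = V_G = 1.35 V, so V_ov = 1.35 − 0.61 = 0.74 V.
Assume saturation: I_D = ½ k_n V_ov² = 0.5 × 0.604 × 0.74² = 0.165 mA, giving V_DS = V_DD − I_D R_D = 8.89 − 0.165 × 70.5 = -2.77 V.
But -2.77 V < V_ov = 0.74 V, so the device is actually in triode.
In triode I_D = k_n[V_ov V_DS − ½ V_DS²] and I_D = (V_DD − V_DS)/R_D. Equating: 21.3 V_DS² − 32.51 V_DS + 8.89 = 0, giving V_DS = 0.357 V (the root below V_ov).
I_D = (8.89 − 0.357) / 70.5 = 0.121 mA.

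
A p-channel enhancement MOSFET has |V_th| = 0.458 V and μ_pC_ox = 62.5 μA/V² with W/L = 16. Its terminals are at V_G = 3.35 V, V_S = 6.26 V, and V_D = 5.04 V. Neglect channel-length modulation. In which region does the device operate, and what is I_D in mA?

Triode; I_D = 2.25 mA

V_SG = V_S − V_G = 6.26 − 3.35 = 2.91 V; V_SD = V_S − V_D = 6.26 − 5.04 = 1.22 V.
k_p = μ_pC_ox · (W/L) = 1 mA/V².
V_ov = V_SG − |V_th| = 2.91 − 0.458 = 2.45 V.
Since V_SD = 1.22 V < V_ov = 2.45 V, the device is in the triode region.
I_D = k_p [V_ov · V_SD − ½ V_SD²] = 1 × [2.45 × 1.22 − 0.5 × 1.22²] = 2.25 mA.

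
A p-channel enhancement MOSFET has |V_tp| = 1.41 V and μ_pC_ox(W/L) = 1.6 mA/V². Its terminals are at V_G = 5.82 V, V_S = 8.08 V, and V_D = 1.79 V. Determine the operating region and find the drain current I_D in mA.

Saturation; I_D = 0.578 mA

V_SG = V_S − V_G = 8.08 − 5.82 = 2.26 V; V_SD = V_S − V_D = 8.08 − 1.79 = 6.29 V.
V_ov = V_SG − |V_tp| = 2.26 − 1.41 = 0.85 V.
Since V_SD = 6.29 V ≥ V_ov = 0.85 V, the device is in saturation.
I_D = ½ k_p V_ov² = 0.5 × 1.6 × 0.85² = 0.578 mA.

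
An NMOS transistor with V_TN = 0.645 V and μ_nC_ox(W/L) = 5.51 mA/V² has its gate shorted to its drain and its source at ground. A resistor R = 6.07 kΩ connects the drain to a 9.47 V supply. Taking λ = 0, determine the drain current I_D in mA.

I_D = 1.34 mA

With gate tied to drain, V_GS = V_DS ≥ V_GS − V_TN, so the device is in saturation.
KCL at the drain: ½ k_n (V_GS − V_TN)² = (V_DD − V_GS)/R.
Let x = V_GS − 0.645. Then 16.7 x² + x − 8.825 = 0, giving x = 0.697 V (positive root), so V_GS = 1.34 V.
I_D = (V_DD − V_GS)/R = (9.47 − 1.34) / 6.07 = 1.34 mA.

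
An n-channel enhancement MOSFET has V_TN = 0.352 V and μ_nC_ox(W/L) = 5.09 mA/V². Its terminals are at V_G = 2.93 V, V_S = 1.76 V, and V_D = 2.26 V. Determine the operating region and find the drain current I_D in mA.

Triode; I_D = 1.45 mA

V_GS = V_G − V_S = 2.93 − 1.76 = 1.17 V; V_DS = V_D − V_S = 2.26 − 1.76 = 0.5 V.
V_ov = V_GS − V_TN = 1.17 − 0.352 = 0.818 V.
Since V_DS = 0.5 V < V_ov = 0.818 V, the device is in the triode region.
I_D = k_n [V_ov · V_DS − ½ V_DS²] = 5.09 × [0.818 × 0.5 − 0.5 × 0.5²] = 1.45 mA.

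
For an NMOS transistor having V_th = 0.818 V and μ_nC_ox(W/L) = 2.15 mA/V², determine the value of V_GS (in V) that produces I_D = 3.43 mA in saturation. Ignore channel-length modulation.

V_GS = 2.60 V

In saturation I_D = ½ k_n (V_GS − V_th)², so V_GS − V_th = √(2 I_D / k_n) = √(2 × 3.43 / 2.15) = 1.79 V.
V_GS = 0.818 + 1.79 = 2.6 V.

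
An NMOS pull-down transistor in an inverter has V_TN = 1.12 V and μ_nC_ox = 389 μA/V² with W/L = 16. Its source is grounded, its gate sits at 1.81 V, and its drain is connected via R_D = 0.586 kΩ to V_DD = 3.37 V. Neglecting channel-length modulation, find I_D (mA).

V_GS = V_G = 1.81 V, so V_ov = 1.81 − 1.12 = 0.69 V.
k_n = μ_nC_ox · (W/L) = 6.224 mA/V².
Assume saturation: I_D = ½ k_n V_ov² = 0.5 × 6.224 × 0.69² = 1.48 mA, giving V_DS = V_DD − I_D R_D = 3.37 − 1.48 × 0.586 = 2.5 V.
V_DS = 2.5 V ≥ V_ov = 0.69 V, confirming saturation.

I_D = 1.48 mA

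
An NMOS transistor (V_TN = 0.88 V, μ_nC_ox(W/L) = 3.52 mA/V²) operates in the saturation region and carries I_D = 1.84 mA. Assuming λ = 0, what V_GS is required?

In saturation I_D = ½ k_n (V_GS − V_TN)², so V_GS − V_TN = √(2 I_D / k_n) = √(2 × 1.84 / 3.52) = 1.02 V.
V_GS = 0.88 + 1.02 = 1.9 V.

V_GS = 1.90 V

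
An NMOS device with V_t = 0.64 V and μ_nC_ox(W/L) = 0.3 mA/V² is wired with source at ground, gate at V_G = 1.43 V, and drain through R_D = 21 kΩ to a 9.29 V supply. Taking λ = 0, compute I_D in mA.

V_GS = V_G = 1.43 V, so V_ov = 1.43 − 0.64 = 0.79 V.
Assume saturation: I_D = ½ k_n V_ov² = 0.5 × 0.3 × 0.79² = 0.0936 mA, giving V_DS = V_DD − I_D R_D = 9.29 − 0.0936 × 21 = 7.32 V.
V_DS = 7.32 V ≥ V_ov = 0.79 V, confirming saturation.

I_D = 0.0936 mA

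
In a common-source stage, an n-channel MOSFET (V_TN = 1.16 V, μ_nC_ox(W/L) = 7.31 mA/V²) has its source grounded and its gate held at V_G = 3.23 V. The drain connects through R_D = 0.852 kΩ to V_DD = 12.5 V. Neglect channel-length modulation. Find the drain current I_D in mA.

I_D = 13.2 mA

V_GS = V_G = 3.23 V, so V_ov = 3.23 − 1.16 = 2.07 V.
Assume saturation: I_D = ½ k_n V_ov² = 0.5 × 7.31 × 2.07² = 15.7 mA, giving V_DS = V_DD − I_D R_D = 12.5 − 15.7 × 0.852 = -0.843 V.
But -0.843 V < V_ov = 2.07 V, so the device is actually in triode.
In triode I_D = k_n[V_ov V_DS − ½ V_DS²] and I_D = (V_DD − V_DS)/R_D. Equating: 3.11 V_DS² − 13.89 V_DS + 12.5 = 0, giving V_DS = 1.25 V (the root below V_ov).
I_D = (12.5 − 1.25) / 0.852 = 13.2 mA.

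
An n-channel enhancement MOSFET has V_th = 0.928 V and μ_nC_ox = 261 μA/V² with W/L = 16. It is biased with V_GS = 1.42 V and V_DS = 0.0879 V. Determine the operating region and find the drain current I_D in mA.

k_n = μ_nC_ox · (W/L) = 4.176 mA/V².
V_ov = V_GS − V_th = 1.42 − 0.928 = 0.492 V.
Since V_DS = 0.0879 V < V_ov = 0.492 V, the device is in the triode region.
I_D = k_n [V_ov · V_DS − ½ V_DS²] = 4.176 × [0.492 × 0.0879 − 0.5 × 0.0879²] = 0.164 mA.

Triode; I_D = 0.164 mA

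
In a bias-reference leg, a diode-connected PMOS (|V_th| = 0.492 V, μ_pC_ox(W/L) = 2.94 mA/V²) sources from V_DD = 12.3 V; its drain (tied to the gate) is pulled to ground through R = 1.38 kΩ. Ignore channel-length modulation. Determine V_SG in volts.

V_SG = 2.67 V

With gate tied to drain, V_SG = V_SD ≥ V_SG − |V_th|, so the device is in saturation.
KCL at the drain: ½ k_p (V_SG − |V_th|)² = (V_DD − V_SG)/R.
Let x = V_SG − 0.492. Then 2.03 x² + x − 11.81 = 0, giving x = 2.18 V (positive root), so V_SG = 2.67 V.
I_D = (V_DD − V_SG)/R = (12.3 − 2.67) / 1.38 = 6.98 mA.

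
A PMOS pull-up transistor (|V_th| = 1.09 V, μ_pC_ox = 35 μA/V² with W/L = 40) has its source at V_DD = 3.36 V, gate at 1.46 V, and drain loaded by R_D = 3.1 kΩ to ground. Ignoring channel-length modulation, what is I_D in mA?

I_D = 0.459 mA

V_SG = V_DD − V_G = 3.36 − 1.46 = 1.9 V, so V_ov = 1.9 − 1.09 = 0.81 V.
k_p = μ_pC_ox · (W/L) = 1.4 mA/V².
Assume saturation: I_D = ½ k_p V_ov² = 0.5 × 1.4 × 0.81² = 0.459 mA, giving V_SD = V_DD − I_D R_D = 3.36 − 0.459 × 3.1 = 1.94 V.
V_SD = 1.94 V ≥ V_ov = 0.81 V, confirming saturation.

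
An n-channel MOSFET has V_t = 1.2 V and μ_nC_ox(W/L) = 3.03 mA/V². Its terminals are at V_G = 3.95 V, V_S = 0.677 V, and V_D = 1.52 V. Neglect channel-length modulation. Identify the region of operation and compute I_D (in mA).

V_GS = V_G − V_S = 3.95 − 0.677 = 3.27 V; V_DS = V_D − V_S = 1.52 − 0.677 = 0.843 V.
V_ov = V_GS − V_t = 3.27 − 1.2 = 2.07 V.
Since V_DS = 0.843 V < V_ov = 2.07 V, the device is in the triode region.
I_D = k_n [V_ov · V_DS − ½ V_DS²] = 3.03 × [2.07 × 0.843 − 0.5 × 0.843²] = 4.22 mA.

Triode; I_D = 4.22 mA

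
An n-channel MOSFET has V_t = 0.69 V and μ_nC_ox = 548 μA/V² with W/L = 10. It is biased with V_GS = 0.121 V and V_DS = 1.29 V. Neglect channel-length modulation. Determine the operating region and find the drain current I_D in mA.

V_GS = 0.121 V < V_t = 0.69 V, so the transistor is in cutoff.

Cutoff; I_D = 0 mA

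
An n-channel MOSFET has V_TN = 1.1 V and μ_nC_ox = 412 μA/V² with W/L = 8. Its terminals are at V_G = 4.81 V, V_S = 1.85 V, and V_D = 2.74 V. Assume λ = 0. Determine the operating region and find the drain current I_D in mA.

Triode; I_D = 4.15 mA

V_GS = V_G − V_S = 4.81 − 1.85 = 2.96 V; V_DS = V_D − V_S = 2.74 − 1.85 = 0.89 V.
k_n = μ_nC_ox · (W/L) = 3.296 mA/V².
V_ov = V_GS − V_TN = 2.96 − 1.1 = 1.86 V.
Since V_DS = 0.89 V < V_ov = 1.86 V, the device is in the triode region.
I_D = k_n [V_ov · V_DS − ½ V_DS²] = 3.296 × [1.86 × 0.89 − 0.5 × 0.89²] = 4.15 mA.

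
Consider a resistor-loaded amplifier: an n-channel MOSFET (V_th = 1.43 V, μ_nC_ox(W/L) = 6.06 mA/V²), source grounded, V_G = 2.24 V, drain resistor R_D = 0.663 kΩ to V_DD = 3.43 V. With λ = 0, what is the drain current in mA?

I_D = 1.99 mA

V_GS = V_G = 2.24 V, so V_ov = 2.24 − 1.43 = 0.81 V.
Assume saturation: I_D = ½ k_n V_ov² = 0.5 × 6.06 × 0.81² = 1.99 mA, giving V_DS = V_DD − I_D R_D = 3.43 − 1.99 × 0.663 = 2.11 V.
V_DS = 2.11 V ≥ V_ov = 0.81 V, confirming saturation.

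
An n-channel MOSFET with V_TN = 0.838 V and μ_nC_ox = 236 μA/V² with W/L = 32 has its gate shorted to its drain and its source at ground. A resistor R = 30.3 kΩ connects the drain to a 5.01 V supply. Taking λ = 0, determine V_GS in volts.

V_GS = 1.02 V

With gate tied to drain, V_GS = V_DS ≥ V_GS − V_TN, so the device is in saturation.
k_n = μ_nC_ox · (W/L) = 7.552 mA/V².
KCL at the drain: ½ k_n (V_GS − V_TN)² = (V_DD − V_GS)/R.
Let x = V_GS − 0.838. Then 114 x² + x − 4.172 = 0, giving x = 0.187 V (positive root), so V_GS = 1.02 V.
I_D = (V_DD − V_GS)/R = (5.01 − 1.02) / 30.3 = 0.132 mA.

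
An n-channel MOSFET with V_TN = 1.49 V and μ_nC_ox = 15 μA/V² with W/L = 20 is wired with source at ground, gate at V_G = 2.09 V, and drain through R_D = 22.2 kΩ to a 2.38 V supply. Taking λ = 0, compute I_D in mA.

V_GS = V_G = 2.09 V, so V_ov = 2.09 − 1.49 = 0.6 V.
k_n = μ_nC_ox · (W/L) = 0.3 mA/V².
Assume saturation: I_D = ½ k_n V_ov² = 0.5 × 0.3 × 0.6² = 0.054 mA, giving V_DS = V_DD − I_D R_D = 2.38 − 0.054 × 22.2 = 1.18 V.
V_DS = 1.18 V ≥ V_ov = 0.6 V, confirming saturation.

I_D = 0.0540 mA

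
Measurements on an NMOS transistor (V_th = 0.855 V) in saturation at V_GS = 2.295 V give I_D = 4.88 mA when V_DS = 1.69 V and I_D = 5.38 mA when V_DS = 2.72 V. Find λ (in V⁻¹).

With V_GS fixed, I_D ∝ (1 + λ V_DS) in saturation, so I_D2/I_D1 = (1 + λ V_DS2)/(1 + λ V_DS1).
5.38/4.88 = 1.102 = (1 + 2.72 λ)/(1 + 1.69 λ).
Solving: λ (I_D1 V_DS2 − I_D2 V_DS1) = I_D2 − I_D1, so λ = (5.38 − 4.88) / (4.88 × 2.72 − 5.38 × 1.69) = 0.5 / 4.18 = 0.12 V⁻¹.

λ = 0.120 V⁻¹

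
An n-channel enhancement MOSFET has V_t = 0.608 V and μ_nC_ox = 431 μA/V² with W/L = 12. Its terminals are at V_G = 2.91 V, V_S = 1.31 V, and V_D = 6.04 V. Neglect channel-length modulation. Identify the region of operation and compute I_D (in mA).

Saturation; I_D = 2.54 mA

V_GS = V_G − V_S = 2.91 − 1.31 = 1.6 V; V_DS = V_D − V_S = 6.04 − 1.31 = 4.73 V.
k_n = μ_nC_ox · (W/L) = 5.172 mA/V².
V_ov = V_GS − V_t = 1.6 − 0.608 = 0.992 V.
Since V_DS = 4.73 V ≥ V_ov = 0.992 V, the device is in saturation.
I_D = ½ k_n V_ov² = 0.5 × 5.172 × 0.992² = 2.54 mA.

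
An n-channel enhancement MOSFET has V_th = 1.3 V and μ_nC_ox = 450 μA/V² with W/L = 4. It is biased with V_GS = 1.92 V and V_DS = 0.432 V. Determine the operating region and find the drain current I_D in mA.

k_n = μ_nC_ox · (W/L) = 1.8 mA/V².
V_ov = V_GS − V_th = 1.92 − 1.3 = 0.62 V.
Since V_DS = 0.432 V < V_ov = 0.62 V, the device is in the triode region.
I_D = k_n [V_ov · V_DS − ½ V_DS²] = 1.8 × [0.62 × 0.432 − 0.5 × 0.432²] = 0.314 mA.

Triode; I_D = 0.314 mA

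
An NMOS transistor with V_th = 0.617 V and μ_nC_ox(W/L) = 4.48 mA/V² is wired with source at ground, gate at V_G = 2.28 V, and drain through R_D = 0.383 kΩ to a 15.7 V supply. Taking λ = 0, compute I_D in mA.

I_D = 6.19 mA

V_GS = V_G = 2.28 V, so V_ov = 2.28 − 0.617 = 1.66 V.
Assume saturation: I_D = ½ k_n V_ov² = 0.5 × 4.48 × 1.66² = 6.19 mA, giving V_DS = V_DD − I_D R_D = 15.7 − 6.19 × 0.383 = 13.3 V.
V_DS = 13.3 V ≥ V_ov = 1.66 V, confirming saturation.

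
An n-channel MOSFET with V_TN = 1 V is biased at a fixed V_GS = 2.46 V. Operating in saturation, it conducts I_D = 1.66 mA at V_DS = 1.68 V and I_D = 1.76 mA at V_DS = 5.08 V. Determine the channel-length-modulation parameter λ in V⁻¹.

With V_GS fixed, I_D ∝ (1 + λ V_DS) in saturation, so I_D2/I_D1 = (1 + λ V_DS2)/(1 + λ V_DS1).
1.76/1.66 = 1.06 = (1 + 5.08 λ)/(1 + 1.68 λ).
Solving: λ (I_D1 V_DS2 − I_D2 V_DS1) = I_D2 − I_D1, so λ = (1.76 − 1.66) / (1.66 × 5.08 − 1.76 × 1.68) = 0.1 / 5.48 = 0.0183 V⁻¹.

λ = 0.0183 V⁻¹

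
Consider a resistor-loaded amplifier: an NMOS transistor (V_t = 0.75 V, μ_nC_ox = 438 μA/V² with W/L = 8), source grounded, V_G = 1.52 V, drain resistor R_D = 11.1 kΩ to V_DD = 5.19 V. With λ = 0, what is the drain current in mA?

V_GS = V_G = 1.52 V, so V_ov = 1.52 − 0.75 = 0.77 V.
k_n = μ_nC_ox · (W/L) = 3.504 mA/V².
Assume saturation: I_D = ½ k_n V_ov² = 0.5 × 3.504 × 0.77² = 1.04 mA, giving V_DS = V_DD − I_D R_D = 5.19 − 1.04 × 11.1 = -6.34 V.
But -6.34 V < V_ov = 0.77 V, so the device is actually in triode.
In triode I_D = k_n[V_ov V_DS − ½ V_DS²] and I_D = (V_DD − V_DS)/R_D. Equating: 19.4 V_DS² − 30.95 V_DS + 5.19 = 0, giving V_DS = 0.191 V (the root below V_ov).
I_D = (5.19 − 0.191) / 11.1 = 0.45 mA.

I_D = 0.450 mA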